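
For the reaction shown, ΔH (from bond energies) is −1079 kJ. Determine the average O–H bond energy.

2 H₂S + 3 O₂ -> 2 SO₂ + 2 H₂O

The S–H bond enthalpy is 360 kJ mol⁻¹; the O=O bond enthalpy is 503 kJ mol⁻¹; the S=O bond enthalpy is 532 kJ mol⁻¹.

D(O–H) ≈ 475 kJ/mol

Let D be the O–H bond energy.
Σ(broken) = 3×503 + 4×360 = 2949
Σ(formed) = 4×D + 4×532 = 2128 + 4D
ΔH = Σ(broken) − Σ(formed) = (2949) − (2128 + 4D) = +821 − 4D
Setting this equal to −1079 kJ gives 4D = 1900, so D = 475 kJ/mol.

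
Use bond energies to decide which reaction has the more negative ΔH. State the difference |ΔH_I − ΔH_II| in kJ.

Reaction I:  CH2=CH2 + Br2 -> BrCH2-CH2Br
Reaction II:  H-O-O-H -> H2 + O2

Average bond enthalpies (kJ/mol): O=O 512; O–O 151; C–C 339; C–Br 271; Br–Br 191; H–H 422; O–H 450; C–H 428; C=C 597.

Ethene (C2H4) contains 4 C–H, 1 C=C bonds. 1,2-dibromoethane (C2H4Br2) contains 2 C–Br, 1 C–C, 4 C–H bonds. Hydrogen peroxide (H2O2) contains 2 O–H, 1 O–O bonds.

Reaction I:
  Bonds broken (reactants):
    Br–Br: 1 × 191 = 191
    C–H: 4 × 428 = 1712
    C=C: 1 × 597 = 597
    Σ(broken) = 2500 kJ
  Bonds formed (products):
    C–Br: 2 × 271 = 542
    C–C: 1 × 339 = 339
    C–H: 4 × 428 = 1712
    Σ(formed) = 2593 kJ
  ΔH_I = 2500 − 2593 = −93 kJ
Reaction II:
  Bonds broken (reactants):
    O–H: 2 × 450 = 900
    O–O: 1 × 151 = 151
    Σ(broken) = 1051 kJ
  Bonds formed (products):
    H–H: 1 × 422 = 422
    O=O: 1 × 512 = 512
    Σ(formed) = 934 kJ
  ΔH_II = 1051 − 934 = +117 kJ
ΔH_I − ΔH_II = −210 kJ, so reaction I has the more negative ΔH; |ΔH_I − ΔH_II| = 210 kJ.

Reaction I, by 210 kJ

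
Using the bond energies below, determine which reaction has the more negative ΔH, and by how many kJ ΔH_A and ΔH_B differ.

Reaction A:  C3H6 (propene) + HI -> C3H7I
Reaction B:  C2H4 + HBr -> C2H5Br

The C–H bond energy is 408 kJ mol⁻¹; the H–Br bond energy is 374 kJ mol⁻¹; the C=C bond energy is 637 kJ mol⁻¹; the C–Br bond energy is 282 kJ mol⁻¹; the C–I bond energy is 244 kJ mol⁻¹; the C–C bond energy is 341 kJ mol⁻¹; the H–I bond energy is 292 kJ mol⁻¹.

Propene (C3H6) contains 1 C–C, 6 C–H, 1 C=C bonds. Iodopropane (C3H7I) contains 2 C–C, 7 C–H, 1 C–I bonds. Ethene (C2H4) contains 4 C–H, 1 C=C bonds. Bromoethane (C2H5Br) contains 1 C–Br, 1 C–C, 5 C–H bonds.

Reaction A:
  Bonds broken (reactants):
    C–C: 1 × 341 = 341
    C–H: 6 × 408 = 2448
    C=C: 1 × 637 = 637
    H–I: 1 × 292 = 292
    Σ(broken) = 3718 kJ
  Bonds formed (products):
    C–C: 2 × 341 = 682
    C–H: 7 × 408 = 2856
    C–I: 1 × 244 = 244
    Σ(formed) = 3782 kJ
  ΔH_A = 3718 − 3782 = −64 kJ
Reaction B:
  Bonds broken (reactants):
    C–H: 4 × 408 = 1632
    C=C: 1 × 637 = 637
    H–Br: 1 × 374 = 374
    Σ(broken) = 2643 kJ
  Bonds formed (products):
    C–Br: 1 × 282 = 282
    C–C: 1 × 341 = 341
    C–H: 5 × 408 = 2040
    Σ(formed) = 2663 kJ
  ΔH_B = 2643 − 2663 = −20 kJ
ΔH_A − ΔH_B = −44 kJ, so reaction A has the more negative ΔH; |ΔH_A − ΔH_B| = 44 kJ.

Reaction A, by 44 kJ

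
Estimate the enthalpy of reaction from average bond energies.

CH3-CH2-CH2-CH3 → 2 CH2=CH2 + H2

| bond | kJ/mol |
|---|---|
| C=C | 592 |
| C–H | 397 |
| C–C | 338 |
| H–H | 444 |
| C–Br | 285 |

ΔH ≈ +180 kJ

Bonds broken (reactants):
  C–C: 3 × 338 = 1014
  C–H: 10 × 397 = 3970
  Σ(broken) = 4984 kJ
Bonds formed (products):
  C–H: 8 × 397 = 3176
  C=C: 2 × 592 = 1184
  H–H: 1 × 444 = 444
  Σ(formed) = 4804 kJ
ΔH = Σ(broken) − Σ(formed) = 4984 − 4804 = +180 kJ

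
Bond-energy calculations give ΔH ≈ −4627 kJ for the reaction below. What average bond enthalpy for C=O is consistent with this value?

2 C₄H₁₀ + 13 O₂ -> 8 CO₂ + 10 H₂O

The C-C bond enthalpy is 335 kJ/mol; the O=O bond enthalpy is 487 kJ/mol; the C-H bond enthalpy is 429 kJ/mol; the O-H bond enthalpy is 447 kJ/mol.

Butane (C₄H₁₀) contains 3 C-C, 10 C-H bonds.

Let D be the C=O bond energy.
Σ(broken) = 6×335 + 20×429 + 13×487 = 16921
Σ(formed) = 16×D + 20×447 = 8940 + 16D
ΔH = Σ(broken) − Σ(formed) = (16921) − (8940 + 16D) = +7981 − 16D
Setting this equal to −4627 kJ gives 16D = 12608, so D = 788 kJ/mol.

D(C=O) ≈ 788 kJ/mol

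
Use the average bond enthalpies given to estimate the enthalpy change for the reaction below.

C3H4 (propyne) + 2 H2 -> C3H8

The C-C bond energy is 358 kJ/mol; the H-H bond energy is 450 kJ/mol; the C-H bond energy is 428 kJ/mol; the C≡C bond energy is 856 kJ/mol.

ΔH ≈ −314 kJ

Bonds broken (reactants):
  C≡C: 1 × 856 = 856
  C-C: 1 × 358 = 358
  C-H: 4 × 428 = 1712
  H-H: 2 × 450 = 900
  Σ(broken) = 3826 kJ
Bonds formed (products):
  C-C: 2 × 358 = 716
  C-H: 8 × 428 = 3424
  Σ(formed) = 4140 kJ
ΔH = Σ(broken) − Σ(formed) = 3826 − 4140 = −314 kJ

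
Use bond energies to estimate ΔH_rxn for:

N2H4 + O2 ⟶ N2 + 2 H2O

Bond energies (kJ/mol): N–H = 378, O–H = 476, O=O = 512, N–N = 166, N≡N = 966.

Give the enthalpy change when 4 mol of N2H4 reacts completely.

Bonds broken (reactants):
  N–H: 4 × 378 = 1512
  N–N: 1 × 166 = 166
  O=O: 1 × 512 = 512
  Σ(broken) = 2190 kJ
Bonds formed (products):
  N≡N: 1 × 966 = 966
  O–H: 4 × 476 = 1904
  Σ(formed) = 2870 kJ
ΔH = Σ(broken) − Σ(formed) = 2190 − 2870 = −680 kJ
For 4× the reaction as written: 4 × (−680) = −2720 kJ

ΔH = −2720 kJ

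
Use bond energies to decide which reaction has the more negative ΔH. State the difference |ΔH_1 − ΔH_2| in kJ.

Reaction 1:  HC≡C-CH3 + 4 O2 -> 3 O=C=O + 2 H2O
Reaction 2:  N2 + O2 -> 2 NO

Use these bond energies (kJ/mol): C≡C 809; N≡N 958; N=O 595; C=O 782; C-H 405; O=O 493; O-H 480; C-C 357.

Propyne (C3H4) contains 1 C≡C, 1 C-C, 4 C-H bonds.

Reaction 1, by 2115 kJ

Reaction 1:
  Bonds broken (reactants):
    C≡C: 1 × 809 = 809
    C-C: 1 × 357 = 357
    C-H: 4 × 405 = 1620
    O=O: 4 × 493 = 1972
    Σ(broken) = 4758 kJ
  Bonds formed (products):
    C=O: 6 × 782 = 4692
    O-H: 4 × 480 = 1920
    Σ(formed) = 6612 kJ
  ΔH_1 = 4758 − 6612 = −1854 kJ
Reaction 2:
  Bonds broken (reactants):
    N≡N: 1 × 958 = 958
    O=O: 1 × 493 = 493
    Σ(broken) = 1451 kJ
  Bonds formed (products):
    N=O: 2 × 595 = 1190
    Σ(formed) = 1190 kJ
  ΔH_2 = 1451 − 1190 = +261 kJ
ΔH_1 − ΔH_2 = −2115 kJ, so reaction 1 has the more negative ΔH; |ΔH_1 − ΔH_2| = 2115 kJ.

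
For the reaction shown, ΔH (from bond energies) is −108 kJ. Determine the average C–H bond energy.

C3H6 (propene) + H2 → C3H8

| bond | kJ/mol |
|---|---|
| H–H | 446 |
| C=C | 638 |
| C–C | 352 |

D(C–H) ≈ 420 kJ/mol

Let D be the C–H bond energy.
Σ(broken) = 1×352 + 6×D + 1×638 + 1×446 = 1436 + 6D
Σ(formed) = 2×352 + 8×D = 704 + 8D
ΔH = Σ(broken) − Σ(formed) = (1436 + 6D) − (704 + 8D) = +732 − 2D
Setting this equal to −108 kJ gives 2D = 840, so D = 420 kJ/mol.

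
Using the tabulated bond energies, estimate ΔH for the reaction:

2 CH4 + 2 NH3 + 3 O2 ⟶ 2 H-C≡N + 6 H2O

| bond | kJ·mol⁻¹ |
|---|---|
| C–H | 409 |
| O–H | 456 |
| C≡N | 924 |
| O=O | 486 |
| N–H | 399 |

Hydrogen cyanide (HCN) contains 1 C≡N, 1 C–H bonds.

ΔH ≈ −1014 kJ

Bonds broken (reactants):
  C–H: 8 × 409 = 3272
  N–H: 6 × 399 = 2394
  O=O: 3 × 486 = 1458
  Σ(broken) = 7124 kJ
Bonds formed (products):
  C≡N: 2 × 924 = 1848
  C–H: 2 × 409 = 818
  O–H: 12 × 456 = 5472
  Σ(formed) = 8138 kJ
ΔH = Σ(broken) − Σ(formed) = 7124 − 8138 = −1014 kJ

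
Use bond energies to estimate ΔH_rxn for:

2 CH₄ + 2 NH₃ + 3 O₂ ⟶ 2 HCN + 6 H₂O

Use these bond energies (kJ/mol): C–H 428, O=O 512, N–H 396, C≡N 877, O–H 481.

ΔH ≈ −1046 kJ

Bonds broken (reactants):
  C–H: 8 × 428 = 3424
  N–H: 6 × 396 = 2376
  O=O: 3 × 512 = 1536
  Σ(broken) = 7336 kJ
Bonds formed (products):
  C≡N: 2 × 877 = 1754
  C–H: 2 × 428 = 856
  O–H: 12 × 481 = 5772
  Σ(formed) = 8382 kJ
ΔH = Σ(broken) − Σ(formed) = 7336 − 8382 = −1046 kJ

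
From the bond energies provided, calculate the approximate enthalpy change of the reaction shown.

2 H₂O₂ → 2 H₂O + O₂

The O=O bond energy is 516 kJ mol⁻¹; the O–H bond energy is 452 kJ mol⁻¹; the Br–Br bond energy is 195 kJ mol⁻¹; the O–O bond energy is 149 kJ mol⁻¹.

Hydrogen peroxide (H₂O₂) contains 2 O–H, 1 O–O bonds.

Bonds broken (reactants):
  O–H: 4 × 452 = 1808
  O–O: 2 × 149 = 298
  Σ(broken) = 2106 kJ
Bonds formed (products):
  O–H: 4 × 452 = 1808
  O=O: 1 × 516 = 516
  Σ(formed) = 2324 kJ
ΔH = Σ(broken) − Σ(formed) = 2106 − 2324 = −218 kJ

ΔH ≈ −218 kJ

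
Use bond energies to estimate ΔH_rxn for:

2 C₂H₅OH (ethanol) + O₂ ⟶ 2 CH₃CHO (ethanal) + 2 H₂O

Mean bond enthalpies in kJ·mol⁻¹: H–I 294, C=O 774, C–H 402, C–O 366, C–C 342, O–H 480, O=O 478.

ΔH ≈ −494 kJ

Bonds broken (reactants):
  C–C: 2 × 342 = 684
  C–H: 10 × 402 = 4020
  C–O: 2 × 366 = 732
  O–H: 2 × 480 = 960
  O=O: 1 × 478 = 478
  Σ(broken) = 6874 kJ
Bonds formed (products):
  C–C: 2 × 342 = 684
  C–H: 8 × 402 = 3216
  C=O: 2 × 774 = 1548
  O–H: 4 × 480 = 1920
  Σ(formed) = 7368 kJ
ΔH = Σ(broken) − Σ(formed) = 6874 − 7368 = −494 kJ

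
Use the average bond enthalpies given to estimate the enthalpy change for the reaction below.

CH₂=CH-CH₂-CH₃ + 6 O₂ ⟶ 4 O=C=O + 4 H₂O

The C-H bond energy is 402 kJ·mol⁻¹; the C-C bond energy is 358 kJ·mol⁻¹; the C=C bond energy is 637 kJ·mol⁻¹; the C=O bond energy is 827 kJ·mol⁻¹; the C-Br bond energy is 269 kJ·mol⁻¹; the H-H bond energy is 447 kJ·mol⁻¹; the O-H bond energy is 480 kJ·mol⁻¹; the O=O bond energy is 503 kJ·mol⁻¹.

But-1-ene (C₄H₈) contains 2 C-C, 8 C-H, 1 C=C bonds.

ΔH ≈ −2869 kJ

Bonds broken (reactants):
  C-C: 2 × 358 = 716
  C-H: 8 × 402 = 3216
  C=C: 1 × 637 = 637
  O=O: 6 × 503 = 3018
  Σ(broken) = 7587 kJ
Bonds formed (products):
  C=O: 8 × 827 = 6616
  O-H: 8 × 480 = 3840
  Σ(formed) = 10456 kJ
ΔH = Σ(broken) − Σ(formed) = 7587 − 10456 = −2869 kJ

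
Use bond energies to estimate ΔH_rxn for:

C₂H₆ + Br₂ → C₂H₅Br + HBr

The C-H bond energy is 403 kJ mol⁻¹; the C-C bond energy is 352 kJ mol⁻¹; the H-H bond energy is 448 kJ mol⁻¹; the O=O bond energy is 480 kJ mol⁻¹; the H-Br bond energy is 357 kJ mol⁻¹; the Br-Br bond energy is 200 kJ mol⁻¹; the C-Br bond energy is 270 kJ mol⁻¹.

Bonds broken (reactants):
  Br-Br: 1 × 200 = 200
  C-C: 1 × 352 = 352
  C-H: 6 × 403 = 2418
  Σ(broken) = 2970 kJ
Bonds formed (products):
  C-Br: 1 × 270 = 270
  C-C: 1 × 352 = 352
  C-H: 5 × 403 = 2015
  H-Br: 1 × 357 = 357
  Σ(formed) = 2994 kJ
ΔH = Σ(broken) − Σ(formed) = 2970 − 2994 = −24 kJ

ΔH ≈ −24 kJ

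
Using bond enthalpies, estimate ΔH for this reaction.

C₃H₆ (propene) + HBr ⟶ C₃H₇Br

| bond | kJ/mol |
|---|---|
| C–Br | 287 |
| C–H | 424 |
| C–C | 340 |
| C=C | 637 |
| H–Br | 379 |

Bonds broken (reactants):
  C–C: 1 × 340 = 340
  C–H: 6 × 424 = 2544
  C=C: 1 × 637 = 637
  H–Br: 1 × 379 = 379
  Σ(broken) = 3900 kJ
Bonds formed (products):
  C–Br: 1 × 287 = 287
  C–C: 2 × 340 = 680
  C–H: 7 × 424 = 2968
  Σ(formed) = 3935 kJ
ΔH = Σ(broken) − Σ(formed) = 3900 − 3935 = −35 kJ

ΔH ≈ −35 kJ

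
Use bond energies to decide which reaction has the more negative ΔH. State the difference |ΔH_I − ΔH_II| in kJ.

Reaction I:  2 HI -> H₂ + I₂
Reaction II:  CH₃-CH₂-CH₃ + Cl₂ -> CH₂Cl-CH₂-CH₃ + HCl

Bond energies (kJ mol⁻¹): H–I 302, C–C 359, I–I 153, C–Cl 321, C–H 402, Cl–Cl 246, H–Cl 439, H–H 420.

Reaction II, by 143 kJ

Reaction I:
  Bonds broken (reactants):
    H–I: 2 × 302 = 604
    Σ(broken) = 604 kJ
  Bonds formed (products):
    H–H: 1 × 420 = 420
    I–I: 1 × 153 = 153
    Σ(formed) = 573 kJ
  ΔH_I = 604 − 573 = +31 kJ
Reaction II:
  Bonds broken (reactants):
    C–C: 2 × 359 = 718
    C–H: 8 × 402 = 3216
    Cl–Cl: 1 × 246 = 246
    Σ(broken) = 4180 kJ
  Bonds formed (products):
    C–C: 2 × 359 = 718
    C–Cl: 1 × 321 = 321
    C–H: 7 × 402 = 2814
    H–Cl: 1 × 439 = 439
    Σ(formed) = 4292 kJ
  ΔH_II = 4180 − 4292 = −112 kJ
ΔH_I − ΔH_II = +143 kJ, so reaction II has the more negative ΔH; |ΔH_I − ΔH_II| = 143 kJ.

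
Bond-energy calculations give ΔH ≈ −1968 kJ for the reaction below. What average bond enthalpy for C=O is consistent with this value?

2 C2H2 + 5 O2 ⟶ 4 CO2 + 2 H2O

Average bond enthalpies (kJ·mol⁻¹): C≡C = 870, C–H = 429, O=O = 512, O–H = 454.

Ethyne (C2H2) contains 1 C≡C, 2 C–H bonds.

Let D be the C=O bond energy.
Σ(broken) = 2×870 + 4×429 + 5×512 = 6016
Σ(formed) = 8×D + 4×454 = 1816 + 8D
ΔH = Σ(broken) − Σ(formed) = (6016) − (1816 + 8D) = +4200 − 8D
Setting this equal to −1968 kJ gives 8D = 6168, so D = 771 kJ/mol.

D(C=O) ≈ 771 kJ/mol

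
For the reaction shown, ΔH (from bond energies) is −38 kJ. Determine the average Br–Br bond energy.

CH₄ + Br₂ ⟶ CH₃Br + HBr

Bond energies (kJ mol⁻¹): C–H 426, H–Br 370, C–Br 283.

Let D be the Br–Br bond energy.
Σ(broken) = 1×D + 4×426 = 1704 + D
Σ(formed) = 1×283 + 3×426 + 1×370 = 1931
ΔH = Σ(broken) − Σ(formed) = (1704 + D) − (1931) = −227 + D
Setting this equal to −38 kJ gives D = 189 kJ/mol.

D(Br–Br) ≈ 189 kJ/mol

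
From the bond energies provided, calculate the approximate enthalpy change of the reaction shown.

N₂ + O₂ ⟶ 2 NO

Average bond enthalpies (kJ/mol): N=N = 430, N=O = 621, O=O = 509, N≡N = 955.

ΔH ≈ +222 kJ

Bonds broken (reactants):
  N≡N: 1 × 955 = 955
  O=O: 1 × 509 = 509
  Σ(broken) = 1464 kJ
Bonds formed (products):
  N=O: 2 × 621 = 1242
  Σ(formed) = 1242 kJ
ΔH = Σ(broken) − Σ(formed) = 1464 − 1242 = +222 kJ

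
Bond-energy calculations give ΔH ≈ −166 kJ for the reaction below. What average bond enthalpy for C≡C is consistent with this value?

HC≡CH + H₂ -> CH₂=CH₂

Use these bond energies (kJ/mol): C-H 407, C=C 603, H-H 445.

D(C≡C) ≈ 806 kJ/mol

Let D be the C≡C bond energy.
Σ(broken) = 1×D + 2×407 + 1×445 = 1259 + D
Σ(formed) = 4×407 + 1×603 = 2231
ΔH = Σ(broken) − Σ(formed) = (1259 + D) − (2231) = −972 + D
Setting this equal to −166 kJ gives D = 806 kJ/mol.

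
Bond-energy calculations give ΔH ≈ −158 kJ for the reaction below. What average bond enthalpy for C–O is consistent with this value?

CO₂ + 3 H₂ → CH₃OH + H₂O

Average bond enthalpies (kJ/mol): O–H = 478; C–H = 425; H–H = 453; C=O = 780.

D(C–O) ≈ 368 kJ/mol

Let D be the C–O bond energy.
Σ(broken) = 2×780 + 3×453 = 2919
Σ(formed) = 3×425 + 1×D + 3×478 = 2709 + D
ΔH = Σ(broken) − Σ(formed) = (2919) − (2709 + D) = +210 − D
Setting this equal to −158 kJ gives D = 368 kJ/mol.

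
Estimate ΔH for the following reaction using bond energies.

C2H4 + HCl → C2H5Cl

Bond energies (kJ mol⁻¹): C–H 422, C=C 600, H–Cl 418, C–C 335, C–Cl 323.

Bonds broken (reactants):
  C–H: 4 × 422 = 1688
  C=C: 1 × 600 = 600
  H–Cl: 1 × 418 = 418
  Σ(broken) = 2706 kJ
Bonds formed (products):
  C–C: 1 × 335 = 335
  C–Cl: 1 × 323 = 323
  C–H: 5 × 422 = 2110
  Σ(formed) = 2768 kJ
ΔH = Σ(broken) − Σ(formed) = 2706 − 2768 = −62 kJ

ΔH ≈ −62 kJ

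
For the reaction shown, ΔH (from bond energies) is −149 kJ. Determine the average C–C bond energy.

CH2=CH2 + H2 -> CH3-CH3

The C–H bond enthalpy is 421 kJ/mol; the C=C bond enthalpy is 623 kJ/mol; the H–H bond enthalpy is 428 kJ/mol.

Let D be the C–C bond energy.
Σ(broken) = 4×421 + 1×623 + 1×428 = 2735
Σ(formed) = 1×D + 6×421 = 2526 + D
ΔH = Σ(broken) − Σ(formed) = (2735) − (2526 + D) = +209 − D
Setting this equal to −149 kJ gives D = 358 kJ/mol.

D(C–C) ≈ 358 kJ/mol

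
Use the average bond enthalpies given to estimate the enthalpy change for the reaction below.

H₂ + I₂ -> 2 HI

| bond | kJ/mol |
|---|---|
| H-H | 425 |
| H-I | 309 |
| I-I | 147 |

Bonds broken (reactants):
  H-H: 1 × 425 = 425
  I-I: 1 × 147 = 147
  Σ(broken) = 572 kJ
Bonds formed (products):
  H-I: 2 × 309 = 618
  Σ(formed) = 618 kJ
ΔH = Σ(broken) − Σ(formed) = 572 − 618 = −46 kJ

ΔH ≈ −46 kJ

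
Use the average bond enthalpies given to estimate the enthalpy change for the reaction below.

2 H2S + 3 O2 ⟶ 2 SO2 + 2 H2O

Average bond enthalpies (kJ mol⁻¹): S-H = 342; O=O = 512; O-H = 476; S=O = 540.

ΔH ≈ −1160 kJ

Bonds broken (reactants):
  O=O: 3 × 512 = 1536
  S-H: 4 × 342 = 1368
  Σ(broken) = 2904 kJ
Bonds formed (products):
  O-H: 4 × 476 = 1904
  S=O: 4 × 540 = 2160
  Σ(formed) = 4064 kJ
ΔH = Σ(broken) − Σ(formed) = 2904 − 4064 = −1160 kJ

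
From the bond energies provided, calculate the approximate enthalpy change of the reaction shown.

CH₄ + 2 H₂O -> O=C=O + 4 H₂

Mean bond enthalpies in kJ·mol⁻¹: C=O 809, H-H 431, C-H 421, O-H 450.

ΔH ≈ +142 kJ

Bonds broken (reactants):
  C-H: 4 × 421 = 1684
  O-H: 4 × 450 = 1800
  Σ(broken) = 3484 kJ
Bonds formed (products):
  C=O: 2 × 809 = 1618
  H-H: 4 × 431 = 1724
  Σ(formed) = 3342 kJ
ΔH = Σ(broken) − Σ(formed) = 3484 − 3342 = +142 kJ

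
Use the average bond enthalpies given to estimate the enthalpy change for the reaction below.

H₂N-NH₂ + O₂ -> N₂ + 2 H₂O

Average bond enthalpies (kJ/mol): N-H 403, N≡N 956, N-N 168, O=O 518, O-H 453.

ΔH ≈ −470 kJ

Bonds broken (reactants):
  N-H: 4 × 403 = 1612
  N-N: 1 × 168 = 168
  O=O: 1 × 518 = 518
  Σ(broken) = 2298 kJ
Bonds formed (products):
  N≡N: 1 × 956 = 956
  O-H: 4 × 453 = 1812
  Σ(formed) = 2768 kJ
ΔH = Σ(broken) − Σ(formed) = 2298 − 2768 = −470 kJ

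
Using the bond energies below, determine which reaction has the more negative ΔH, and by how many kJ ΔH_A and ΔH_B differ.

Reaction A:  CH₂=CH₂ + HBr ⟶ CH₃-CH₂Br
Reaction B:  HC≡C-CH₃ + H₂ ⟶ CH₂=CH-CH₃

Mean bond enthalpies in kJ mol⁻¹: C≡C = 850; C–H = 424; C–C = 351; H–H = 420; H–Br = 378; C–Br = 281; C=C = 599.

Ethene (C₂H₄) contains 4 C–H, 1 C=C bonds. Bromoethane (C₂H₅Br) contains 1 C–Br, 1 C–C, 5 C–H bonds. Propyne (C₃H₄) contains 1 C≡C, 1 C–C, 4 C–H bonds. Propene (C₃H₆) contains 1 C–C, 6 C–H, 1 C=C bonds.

Reaction A:
  Bonds broken (reactants):
    C–H: 4 × 424 = 1696
    C=C: 1 × 599 = 599
    H–Br: 1 × 378 = 378
    Σ(broken) = 2673 kJ
  Bonds formed (products):
    C–Br: 1 × 281 = 281
    C–C: 1 × 351 = 351
    C–H: 5 × 424 = 2120
    Σ(formed) = 2752 kJ
  ΔH_A = 2673 − 2752 = −79 kJ
Reaction B:
  Bonds broken (reactants):
    C≡C: 1 × 850 = 850
    C–C: 1 × 351 = 351
    C–H: 4 × 424 = 1696
    H–H: 1 × 420 = 420
    Σ(broken) = 3317 kJ
  Bonds formed (products):
    C–C: 1 × 351 = 351
    C–H: 6 × 424 = 2544
    C=C: 1 × 599 = 599
    Σ(formed) = 3494 kJ
  ΔH_B = 3317 − 3494 = −177 kJ
ΔH_A − ΔH_B = +98 kJ, so reaction B has the more negative ΔH; |ΔH_A − ΔH_B| = 98 kJ.

Reaction B, by 98 kJ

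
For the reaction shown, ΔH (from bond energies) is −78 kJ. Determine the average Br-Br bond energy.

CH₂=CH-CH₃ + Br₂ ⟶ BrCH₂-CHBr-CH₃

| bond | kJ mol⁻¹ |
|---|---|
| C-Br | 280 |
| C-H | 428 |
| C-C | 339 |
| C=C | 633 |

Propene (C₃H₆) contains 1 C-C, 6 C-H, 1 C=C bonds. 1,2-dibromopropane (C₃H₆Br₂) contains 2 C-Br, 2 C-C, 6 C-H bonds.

Let D be the Br-Br bond energy.
Σ(broken) = 1×D + 1×339 + 6×428 + 1×633 = 3540 + D
Σ(formed) = 2×280 + 2×339 + 6×428 = 3806
ΔH = Σ(broken) − Σ(formed) = (3540 + D) − (3806) = −266 + D
Setting this equal to −78 kJ gives D = 188 kJ/mol.

D(Br-Br) ≈ 188 kJ/mol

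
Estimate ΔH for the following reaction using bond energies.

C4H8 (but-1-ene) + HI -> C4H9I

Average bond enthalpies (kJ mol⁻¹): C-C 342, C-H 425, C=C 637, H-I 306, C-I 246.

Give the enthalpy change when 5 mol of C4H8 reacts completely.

Bonds broken (reactants):
  C-C: 2 × 342 = 684
  C-H: 8 × 425 = 3400
  C=C: 1 × 637 = 637
  H-I: 1 × 306 = 306
  Σ(broken) = 5027 kJ
Bonds formed (products):
  C-C: 3 × 342 = 1026
  C-H: 9 × 425 = 3825
  C-I: 1 × 246 = 246
  Σ(formed) = 5097 kJ
ΔH = Σ(broken) − Σ(formed) = 5027 − 5097 = −70 kJ
For 5× the reaction as written: 5 × (−70) = −350 kJ

ΔH = −350 kJ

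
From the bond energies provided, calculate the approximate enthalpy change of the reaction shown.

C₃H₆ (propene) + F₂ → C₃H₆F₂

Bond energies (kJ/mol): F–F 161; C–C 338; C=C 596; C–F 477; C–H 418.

ΔH ≈ −535 kJ

Bonds broken (reactants):
  C–C: 1 × 338 = 338
  C–H: 6 × 418 = 2508
  C=C: 1 × 596 = 596
  F–F: 1 × 161 = 161
  Σ(broken) = 3603 kJ
Bonds formed (products):
  C–C: 2 × 338 = 676
  C–F: 2 × 477 = 954
  C–H: 6 × 418 = 2508
  Σ(formed) = 4138 kJ
ΔH = Σ(broken) − Σ(formed) = 3603 − 4138 = −535 kJ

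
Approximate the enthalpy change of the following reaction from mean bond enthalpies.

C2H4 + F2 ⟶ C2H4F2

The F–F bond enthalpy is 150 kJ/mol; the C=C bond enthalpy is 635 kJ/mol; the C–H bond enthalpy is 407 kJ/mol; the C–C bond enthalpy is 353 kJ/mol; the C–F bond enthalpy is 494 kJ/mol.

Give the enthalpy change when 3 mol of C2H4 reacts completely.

Bonds broken (reactants):
  C–H: 4 × 407 = 1628
  C=C: 1 × 635 = 635
  F–F: 1 × 150 = 150
  Σ(broken) = 2413 kJ
Bonds formed (products):
  C–C: 1 × 353 = 353
  C–F: 2 × 494 = 988
  C–H: 4 × 407 = 1628
  Σ(formed) = 2969 kJ
ΔH = Σ(broken) − Σ(formed) = 2413 − 2969 = −556 kJ
For 3× the reaction as written: 3 × (−556) = −1668 kJ

ΔH = −1668 kJ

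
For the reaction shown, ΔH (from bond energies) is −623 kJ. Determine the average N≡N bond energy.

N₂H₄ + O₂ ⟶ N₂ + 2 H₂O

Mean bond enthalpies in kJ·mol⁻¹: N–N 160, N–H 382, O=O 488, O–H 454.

D(N≡N) ≈ 983 kJ/mol

Let D be the N≡N bond energy.
Σ(broken) = 4×382 + 1×160 + 1×488 = 2176
Σ(formed) = 1×D + 4×454 = 1816 + D
ΔH = Σ(broken) − Σ(formed) = (2176) − (1816 + D) = +360 − D
Setting this equal to −623 kJ gives D = 983 kJ/mol.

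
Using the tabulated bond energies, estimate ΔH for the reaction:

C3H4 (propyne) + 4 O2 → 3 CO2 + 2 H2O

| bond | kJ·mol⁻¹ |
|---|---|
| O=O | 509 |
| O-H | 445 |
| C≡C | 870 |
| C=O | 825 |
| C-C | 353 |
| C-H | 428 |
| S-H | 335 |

Bonds broken (reactants):
  C≡C: 1 × 870 = 870
  C-C: 1 × 353 = 353
  C-H: 4 × 428 = 1712
  O=O: 4 × 509 = 2036
  Σ(broken) = 4971 kJ
Bonds formed (products):
  C=O: 6 × 825 = 4950
  O-H: 4 × 445 = 1780
  Σ(formed) = 6730 kJ
ΔH = Σ(broken) − Σ(formed) = 4971 − 6730 = −1759 kJ

ΔH ≈ −1759 kJ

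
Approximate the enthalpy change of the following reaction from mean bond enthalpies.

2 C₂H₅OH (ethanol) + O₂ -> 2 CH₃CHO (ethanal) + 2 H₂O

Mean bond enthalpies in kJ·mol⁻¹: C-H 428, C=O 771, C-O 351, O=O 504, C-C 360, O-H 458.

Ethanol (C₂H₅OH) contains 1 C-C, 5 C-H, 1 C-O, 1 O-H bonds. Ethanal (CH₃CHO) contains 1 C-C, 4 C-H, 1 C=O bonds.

ΔH ≈ −396 kJ

Bonds broken (reactants):
  C-C: 2 × 360 = 720
  C-H: 10 × 428 = 4280
  C-O: 2 × 351 = 702
  O-H: 2 × 458 = 916
  O=O: 1 × 504 = 504
  Σ(broken) = 7122 kJ
Bonds formed (products):
  C-C: 2 × 360 = 720
  C-H: 8 × 428 = 3424
  C=O: 2 × 771 = 1542
  O-H: 4 × 458 = 1832
  Σ(formed) = 7518 kJ
ΔH = Σ(broken) − Σ(formed) = 7122 − 7518 = −396 kJ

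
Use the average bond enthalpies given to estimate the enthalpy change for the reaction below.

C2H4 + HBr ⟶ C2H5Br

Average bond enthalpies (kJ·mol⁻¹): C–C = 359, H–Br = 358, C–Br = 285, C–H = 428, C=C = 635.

Bonds broken (reactants):
  C–H: 4 × 428 = 1712
  C=C: 1 × 635 = 635
  H–Br: 1 × 358 = 358
  Σ(broken) = 2705 kJ
Bonds formed (products):
  C–Br: 1 × 285 = 285
  C–C: 1 × 359 = 359
  C–H: 5 × 428 = 2140
  Σ(formed) = 2784 kJ
ΔH = Σ(broken) − Σ(formed) = 2705 − 2784 = −79 kJ

ΔH ≈ −79 kJ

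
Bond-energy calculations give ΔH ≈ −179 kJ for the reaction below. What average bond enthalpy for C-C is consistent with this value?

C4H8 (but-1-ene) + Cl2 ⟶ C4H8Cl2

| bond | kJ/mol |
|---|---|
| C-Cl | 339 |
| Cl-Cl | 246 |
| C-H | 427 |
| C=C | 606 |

D(C-C) ≈ 353 kJ/mol

Let D be the C-C bond energy.
Σ(broken) = 2×D + 8×427 + 1×606 + 1×246 = 4268 + 2D
Σ(formed) = 3×D + 2×339 + 8×427 = 4094 + 3D
ΔH = Σ(broken) − Σ(formed) = (4268 + 2D) − (4094 + 3D) = +174 − D
Setting this equal to −179 kJ gives D = 353 kJ/mol.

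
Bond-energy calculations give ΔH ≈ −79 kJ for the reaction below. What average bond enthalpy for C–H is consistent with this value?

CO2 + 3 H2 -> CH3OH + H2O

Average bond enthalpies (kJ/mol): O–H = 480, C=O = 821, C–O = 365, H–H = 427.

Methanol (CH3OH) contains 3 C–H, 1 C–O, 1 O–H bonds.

D(C–H) ≈ 399 kJ/mol

Let D be the C–H bond energy.
Σ(broken) = 2×821 + 3×427 = 2923
Σ(formed) = 3×D + 1×365 + 3×480 = 1805 + 3D
ΔH = Σ(broken) − Σ(formed) = (2923) − (1805 + 3D) = +1118 − 3D
Setting this equal to −79 kJ gives 3D = 1197, so D = 399 kJ/mol.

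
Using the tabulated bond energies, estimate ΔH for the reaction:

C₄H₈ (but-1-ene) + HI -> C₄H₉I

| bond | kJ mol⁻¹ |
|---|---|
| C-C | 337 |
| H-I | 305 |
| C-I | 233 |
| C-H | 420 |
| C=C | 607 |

Bonds broken (reactants):
  C-C: 2 × 337 = 674
  C-H: 8 × 420 = 3360
  C=C: 1 × 607 = 607
  H-I: 1 × 305 = 305
  Σ(broken) = 4946 kJ
Bonds formed (products):
  C-C: 3 × 337 = 1011
  C-H: 9 × 420 = 3780
  C-I: 1 × 233 = 233
  Σ(formed) = 5024 kJ
ΔH = Σ(broken) − Σ(formed) = 4946 − 5024 = −78 kJ

ΔH ≈ −78 kJ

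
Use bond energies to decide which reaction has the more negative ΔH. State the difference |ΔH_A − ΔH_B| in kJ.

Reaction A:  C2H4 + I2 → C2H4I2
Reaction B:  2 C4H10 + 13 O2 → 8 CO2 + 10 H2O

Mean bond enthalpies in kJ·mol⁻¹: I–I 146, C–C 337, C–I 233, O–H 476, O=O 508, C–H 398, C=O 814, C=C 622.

Reaction A:
  Bonds broken (reactants):
    C–H: 4 × 398 = 1592
    C=C: 1 × 622 = 622
    I–I: 1 × 146 = 146
    Σ(broken) = 2360 kJ
  Bonds formed (products):
    C–C: 1 × 337 = 337
    C–H: 4 × 398 = 1592
    C–I: 2 × 233 = 466
    Σ(formed) = 2395 kJ
  ΔH_A = 2360 − 2395 = −35 kJ
Reaction B:
  Bonds broken (reactants):
    C–C: 6 × 337 = 2022
    C–H: 20 × 398 = 7960
    O=O: 13 × 508 = 6604
    Σ(broken) = 16586 kJ
  Bonds formed (products):
    C=O: 16 × 814 = 13024
    O–H: 20 × 476 = 9520
    Σ(formed) = 22544 kJ
  ΔH_B = 16586 − 22544 = −5958 kJ
ΔH_A − ΔH_B = +5923 kJ, so reaction B has the more negative ΔH; |ΔH_A − ΔH_B| = 5923 kJ.

Reaction B, by 5923 kJ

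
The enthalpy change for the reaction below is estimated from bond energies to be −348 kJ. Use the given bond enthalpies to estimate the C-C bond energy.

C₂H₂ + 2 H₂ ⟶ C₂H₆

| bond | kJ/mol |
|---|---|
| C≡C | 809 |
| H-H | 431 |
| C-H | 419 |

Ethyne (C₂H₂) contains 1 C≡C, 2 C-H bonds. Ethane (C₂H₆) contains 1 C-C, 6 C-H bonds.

D(C-C) ≈ 343 kJ/mol

Let D be the C-C bond energy.
Σ(broken) = 1×809 + 2×419 + 2×431 = 2509
Σ(formed) = 1×D + 6×419 = 2514 + D
ΔH = Σ(broken) − Σ(formed) = (2509) − (2514 + D) = −5 − D
Setting this equal to −348 kJ gives D = 343 kJ/mol.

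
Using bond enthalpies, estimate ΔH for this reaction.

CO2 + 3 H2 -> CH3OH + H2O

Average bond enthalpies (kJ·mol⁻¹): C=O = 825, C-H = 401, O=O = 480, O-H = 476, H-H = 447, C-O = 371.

Bonds broken (reactants):
  C=O: 2 × 825 = 1650
  H-H: 3 × 447 = 1341
  Σ(broken) = 2991 kJ
Bonds formed (products):
  C-H: 3 × 401 = 1203
  C-O: 1 × 371 = 371
  O-H: 3 × 476 = 1428
  Σ(formed) = 3002 kJ
ΔH = Σ(broken) − Σ(formed) = 2991 − 3002 = −11 kJ

ΔH ≈ −11 kJ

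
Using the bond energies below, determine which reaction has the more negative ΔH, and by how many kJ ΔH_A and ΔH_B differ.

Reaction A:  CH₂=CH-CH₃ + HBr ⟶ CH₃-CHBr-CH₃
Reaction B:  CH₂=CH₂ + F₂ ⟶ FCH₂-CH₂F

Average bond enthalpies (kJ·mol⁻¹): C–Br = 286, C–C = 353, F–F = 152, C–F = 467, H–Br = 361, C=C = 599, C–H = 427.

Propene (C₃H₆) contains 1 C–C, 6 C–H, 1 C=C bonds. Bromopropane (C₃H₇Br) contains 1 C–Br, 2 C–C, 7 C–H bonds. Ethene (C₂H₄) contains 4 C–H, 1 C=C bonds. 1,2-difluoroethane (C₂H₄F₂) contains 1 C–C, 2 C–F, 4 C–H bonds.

Reaction B, by 430 kJ

Reaction A:
  Bonds broken (reactants):
    C–C: 1 × 353 = 353
    C–H: 6 × 427 = 2562
    C=C: 1 × 599 = 599
    H–Br: 1 × 361 = 361
    Σ(broken) = 3875 kJ
  Bonds formed (products):
    C–Br: 1 × 286 = 286
    C–C: 2 × 353 = 706
    C–H: 7 × 427 = 2989
    Σ(formed) = 3981 kJ
  ΔH_A = 3875 − 3981 = −106 kJ
Reaction B:
  Bonds broken (reactants):
    C–H: 4 × 427 = 1708
    C=C: 1 × 599 = 599
    F–F: 1 × 152 = 152
    Σ(broken) = 2459 kJ
  Bonds formed (products):
    C–C: 1 × 353 = 353
    C–F: 2 × 467 = 934
    C–H: 4 × 427 = 1708
    Σ(formed) = 2995 kJ
  ΔH_B = 2459 − 2995 = −536 kJ
ΔH_A − ΔH_B = +430 kJ, so reaction B has the more negative ΔH; |ΔH_A − ΔH_B| = 430 kJ.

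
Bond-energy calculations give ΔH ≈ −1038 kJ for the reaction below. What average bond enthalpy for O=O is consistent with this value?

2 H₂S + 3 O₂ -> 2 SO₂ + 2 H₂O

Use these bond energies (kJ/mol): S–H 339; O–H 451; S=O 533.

D(O=O) ≈ 514 kJ/mol

Let D be the O=O bond energy.
Σ(broken) = 3×D + 4×339 = 1356 + 3D
Σ(formed) = 4×451 + 4×533 = 3936
ΔH = Σ(broken) − Σ(formed) = (1356 + 3D) − (3936) = −2580 + 3D
Setting this equal to −1038 kJ gives 3D = 1542, so D = 514 kJ/mol.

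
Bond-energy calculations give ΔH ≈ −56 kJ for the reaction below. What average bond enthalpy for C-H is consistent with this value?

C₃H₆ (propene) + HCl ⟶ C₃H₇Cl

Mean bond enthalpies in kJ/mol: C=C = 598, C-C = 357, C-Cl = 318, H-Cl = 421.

D(C-H) ≈ 400 kJ/mol

Let D be the C-H bond energy.
Σ(broken) = 1×357 + 6×D + 1×598 + 1×421 = 1376 + 6D
Σ(formed) = 2×357 + 1×318 + 7×D = 1032 + 7D
ΔH = Σ(broken) − Σ(formed) = (1376 + 6D) − (1032 + 7D) = +344 − D
Setting this equal to −56 kJ gives D = 400 kJ/mol.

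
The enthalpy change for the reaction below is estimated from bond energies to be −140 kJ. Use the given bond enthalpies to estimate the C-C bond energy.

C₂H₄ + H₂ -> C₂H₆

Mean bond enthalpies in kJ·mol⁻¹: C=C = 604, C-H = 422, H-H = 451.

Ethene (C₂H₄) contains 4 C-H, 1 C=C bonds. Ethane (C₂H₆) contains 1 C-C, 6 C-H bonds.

D(C-C) ≈ 351 kJ/mol

Let D be the C-C bond energy.
Σ(broken) = 4×422 + 1×604 + 1×451 = 2743
Σ(formed) = 1×D + 6×422 = 2532 + D
ΔH = Σ(broken) − Σ(formed) = (2743) − (2532 + D) = +211 − D
Setting this equal to −140 kJ gives D = 351 kJ/mol.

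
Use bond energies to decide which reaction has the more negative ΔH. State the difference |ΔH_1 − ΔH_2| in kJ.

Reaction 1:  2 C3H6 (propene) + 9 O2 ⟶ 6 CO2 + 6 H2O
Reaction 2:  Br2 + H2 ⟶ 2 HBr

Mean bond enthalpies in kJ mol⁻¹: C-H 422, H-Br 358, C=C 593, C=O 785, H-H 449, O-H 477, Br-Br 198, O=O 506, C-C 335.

Reaction 1, by 3601 kJ

Reaction 1:
  Bonds broken (reactants):
    C-C: 2 × 335 = 670
    C-H: 12 × 422 = 5064
    C=C: 2 × 593 = 1186
    O=O: 9 × 506 = 4554
    Σ(broken) = 11474 kJ
  Bonds formed (products):
    C=O: 12 × 785 = 9420
    O-H: 12 × 477 = 5724
    Σ(formed) = 15144 kJ
  ΔH_1 = 11474 − 15144 = −3670 kJ
Reaction 2:
  Bonds broken (reactants):
    Br-Br: 1 × 198 = 198
    H-H: 1 × 449 = 449
    Σ(broken) = 647 kJ
  Bonds formed (products):
    H-Br: 2 × 358 = 716
    Σ(formed) = 716 kJ
  ΔH_2 = 647 − 716 = −69 kJ
ΔH_1 − ΔH_2 = −3601 kJ, so reaction 1 has the more negative ΔH; |ΔH_1 − ΔH_2| = 3601 kJ.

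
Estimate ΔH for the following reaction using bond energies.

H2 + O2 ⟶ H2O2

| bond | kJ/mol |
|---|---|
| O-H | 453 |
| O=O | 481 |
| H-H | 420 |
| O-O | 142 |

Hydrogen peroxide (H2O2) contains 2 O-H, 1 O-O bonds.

Bonds broken (reactants):
  H-H: 1 × 420 = 420
  O=O: 1 × 481 = 481
  Σ(broken) = 901 kJ
Bonds formed (products):
  O-H: 2 × 453 = 906
  O-O: 1 × 142 = 142
  Σ(formed) = 1048 kJ
ΔH = Σ(broken) − Σ(formed) = 901 − 1048 = −147 kJ

ΔH ≈ −147 kJ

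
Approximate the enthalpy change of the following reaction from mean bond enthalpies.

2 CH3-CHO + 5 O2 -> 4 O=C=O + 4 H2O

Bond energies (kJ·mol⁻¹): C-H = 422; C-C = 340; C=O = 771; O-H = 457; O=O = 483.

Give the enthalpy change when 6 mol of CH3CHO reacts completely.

Bonds broken (reactants):
  C-C: 2 × 340 = 680
  C-H: 8 × 422 = 3376
  C=O: 2 × 771 = 1542
  O=O: 5 × 483 = 2415
  Σ(broken) = 8013 kJ
Bonds formed (products):
  C=O: 8 × 771 = 6168
  O-H: 8 × 457 = 3656
  Σ(formed) = 9824 kJ
ΔH = Σ(broken) − Σ(formed) = 8013 − 9824 = −1811 kJ
For 3× the reaction as written: 3 × (−1811) = −5433 kJ

ΔH = −5433 kJ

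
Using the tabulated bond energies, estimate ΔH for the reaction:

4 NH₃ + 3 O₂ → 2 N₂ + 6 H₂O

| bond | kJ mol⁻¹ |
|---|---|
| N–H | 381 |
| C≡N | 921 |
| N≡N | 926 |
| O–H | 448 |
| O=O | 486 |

ΔH ≈ −1198 kJ

Bonds broken (reactants):
  N–H: 12 × 381 = 4572
  O=O: 3 × 486 = 1458
  Σ(broken) = 6030 kJ
Bonds formed (products):
  N≡N: 2 × 926 = 1852
  O–H: 12 × 448 = 5376
  Σ(formed) = 7228 kJ
ΔH = Σ(broken) − Σ(formed) = 6030 − 7228 = −1198 kJ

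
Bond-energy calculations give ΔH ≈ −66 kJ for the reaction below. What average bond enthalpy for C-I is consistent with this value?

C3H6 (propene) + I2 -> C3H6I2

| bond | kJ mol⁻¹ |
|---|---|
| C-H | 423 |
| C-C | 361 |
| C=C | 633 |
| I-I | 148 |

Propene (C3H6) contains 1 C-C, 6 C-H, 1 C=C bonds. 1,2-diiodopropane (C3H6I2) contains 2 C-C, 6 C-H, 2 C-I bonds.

Let D be the C-I bond energy.
Σ(broken) = 1×361 + 6×423 + 1×633 + 1×148 = 3680
Σ(formed) = 2×361 + 6×423 + 2×D = 3260 + 2D
ΔH = Σ(broken) − Σ(formed) = (3680) − (3260 + 2D) = +420 − 2D
Setting this equal to −66 kJ gives 2D = 486, so D = 243 kJ/mol.

D(C-I) ≈ 243 kJ/mol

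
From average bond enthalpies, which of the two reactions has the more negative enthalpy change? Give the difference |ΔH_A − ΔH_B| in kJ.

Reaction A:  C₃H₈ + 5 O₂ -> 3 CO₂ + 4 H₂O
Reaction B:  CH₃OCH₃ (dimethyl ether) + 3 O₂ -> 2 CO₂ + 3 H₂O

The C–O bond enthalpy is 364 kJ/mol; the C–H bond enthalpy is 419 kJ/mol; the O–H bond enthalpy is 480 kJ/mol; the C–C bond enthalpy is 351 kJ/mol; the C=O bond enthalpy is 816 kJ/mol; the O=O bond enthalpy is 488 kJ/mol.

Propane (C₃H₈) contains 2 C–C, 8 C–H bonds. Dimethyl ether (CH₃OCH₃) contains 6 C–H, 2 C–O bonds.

Reaction A:
  Bonds broken (reactants):
    C–C: 2 × 351 = 702
    C–H: 8 × 419 = 3352
    O=O: 5 × 488 = 2440
    Σ(broken) = 6494 kJ
  Bonds formed (products):
    C=O: 6 × 816 = 4896
    O–H: 8 × 480 = 3840
    Σ(formed) = 8736 kJ
  ΔH_A = 6494 − 8736 = −2242 kJ
Reaction B:
  Bonds broken (reactants):
    C–H: 6 × 419 = 2514
    C–O: 2 × 364 = 728
    O=O: 3 × 488 = 1464
    Σ(broken) = 4706 kJ
  Bonds formed (products):
    C=O: 4 × 816 = 3264
    O–H: 6 × 480 = 2880
    Σ(formed) = 6144 kJ
  ΔH_B = 4706 − 6144 = −1438 kJ
ΔH_A − ΔH_B = −804 kJ, so reaction A has the more negative ΔH; |ΔH_A − ΔH_B| = 804 kJ.

Reaction A, by 804 kJ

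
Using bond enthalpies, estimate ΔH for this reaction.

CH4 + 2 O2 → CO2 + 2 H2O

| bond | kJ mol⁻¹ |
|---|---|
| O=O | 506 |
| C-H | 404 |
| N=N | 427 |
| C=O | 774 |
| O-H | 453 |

Bonds broken (reactants):
  C-H: 4 × 404 = 1616
  O=O: 2 × 506 = 1012
  Σ(broken) = 2628 kJ
Bonds formed (products):
  C=O: 2 × 774 = 1548
  O-H: 4 × 453 = 1812
  Σ(formed) = 3360 kJ
ΔH = Σ(broken) − Σ(formed) = 2628 − 3360 = −732 kJ

ΔH ≈ −732 kJ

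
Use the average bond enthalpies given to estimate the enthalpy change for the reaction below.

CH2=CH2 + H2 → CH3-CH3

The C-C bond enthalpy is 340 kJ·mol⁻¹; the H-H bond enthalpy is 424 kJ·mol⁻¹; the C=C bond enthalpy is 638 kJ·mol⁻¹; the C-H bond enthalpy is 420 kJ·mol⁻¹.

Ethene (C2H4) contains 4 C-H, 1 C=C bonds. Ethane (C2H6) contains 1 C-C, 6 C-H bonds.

Bonds broken (reactants):
  C-H: 4 × 420 = 1680
  C=C: 1 × 638 = 638
  H-H: 1 × 424 = 424
  Σ(broken) = 2742 kJ
Bonds formed (products):
  C-C: 1 × 340 = 340
  C-H: 6 × 420 = 2520
  Σ(formed) = 2860 kJ
ΔH = Σ(broken) − Σ(formed) = 2742 − 2860 = −118 kJ

ΔH ≈ −118 kJ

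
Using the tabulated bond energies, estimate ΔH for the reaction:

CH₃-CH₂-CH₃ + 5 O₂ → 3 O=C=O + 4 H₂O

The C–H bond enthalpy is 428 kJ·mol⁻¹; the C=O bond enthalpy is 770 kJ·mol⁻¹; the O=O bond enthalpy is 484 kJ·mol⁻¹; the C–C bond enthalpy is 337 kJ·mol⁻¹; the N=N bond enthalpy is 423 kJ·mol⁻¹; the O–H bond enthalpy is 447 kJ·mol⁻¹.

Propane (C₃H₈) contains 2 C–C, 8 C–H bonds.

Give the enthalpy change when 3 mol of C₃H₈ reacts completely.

Bonds broken (reactants):
  C–C: 2 × 337 = 674
  C–H: 8 × 428 = 3424
  O=O: 5 × 484 = 2420
  Σ(broken) = 6518 kJ
Bonds formed (products):
  C=O: 6 × 770 = 4620
  O–H: 8 × 447 = 3576
  Σ(formed) = 8196 kJ
ΔH = Σ(broken) − Σ(formed) = 6518 − 8196 = −1678 kJ
For 3× the reaction as written: 3 × (−1678) = −5034 kJ

ΔH = −5034 kJ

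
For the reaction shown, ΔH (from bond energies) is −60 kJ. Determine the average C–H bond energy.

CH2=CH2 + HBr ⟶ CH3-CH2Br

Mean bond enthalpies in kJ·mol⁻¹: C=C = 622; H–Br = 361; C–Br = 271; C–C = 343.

D(C–H) ≈ 429 kJ/mol

Let D be the C–H bond energy.
Σ(broken) = 4×D + 1×622 + 1×361 = 983 + 4D
Σ(formed) = 1×271 + 1×343 + 5×D = 614 + 5D
ΔH = Σ(broken) − Σ(formed) = (983 + 4D) − (614 + 5D) = +369 − D
Setting this equal to −60 kJ gives D = 429 kJ/mol.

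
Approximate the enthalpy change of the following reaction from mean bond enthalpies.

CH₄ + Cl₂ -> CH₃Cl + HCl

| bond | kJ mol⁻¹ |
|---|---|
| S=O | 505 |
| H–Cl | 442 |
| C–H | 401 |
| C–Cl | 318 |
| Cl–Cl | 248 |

ΔH ≈ −111 kJ

Bonds broken (reactants):
  C–H: 4 × 401 = 1604
  Cl–Cl: 1 × 248 = 248
  Σ(broken) = 1852 kJ
Bonds formed (products):
  C–Cl: 1 × 318 = 318
  C–H: 3 × 401 = 1203
  H–Cl: 1 × 442 = 442
  Σ(formed) = 1963 kJ
ΔH = Σ(broken) − Σ(formed) = 1852 − 1963 = −111 kJ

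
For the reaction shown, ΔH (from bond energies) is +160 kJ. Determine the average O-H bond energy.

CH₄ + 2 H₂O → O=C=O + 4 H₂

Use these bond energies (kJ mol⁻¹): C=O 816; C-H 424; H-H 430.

D(O-H) ≈ 454 kJ/mol

Let D be the O-H bond energy.
Σ(broken) = 4×424 + 4×D = 1696 + 4D
Σ(formed) = 2×816 + 4×430 = 3352
ΔH = Σ(broken) − Σ(formed) = (1696 + 4D) − (3352) = −1656 + 4D
Setting this equal to +160 kJ gives 4D = 1816, so D = 454 kJ/mol.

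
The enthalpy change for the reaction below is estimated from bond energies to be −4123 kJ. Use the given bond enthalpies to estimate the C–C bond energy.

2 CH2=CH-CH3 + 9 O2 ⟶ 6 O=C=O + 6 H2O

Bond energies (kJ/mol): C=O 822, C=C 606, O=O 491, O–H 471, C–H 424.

Let D be the C–C bond energy.
Σ(broken) = 2×D + 12×424 + 2×606 + 9×491 = 10719 + 2D
Σ(formed) = 12×822 + 12×471 = 15516
ΔH = Σ(broken) − Σ(formed) = (10719 + 2D) − (15516) = −4797 + 2D
Setting this equal to −4123 kJ gives 2D = 674, so D = 337 kJ/mol.

D(C–C) ≈ 337 kJ/mol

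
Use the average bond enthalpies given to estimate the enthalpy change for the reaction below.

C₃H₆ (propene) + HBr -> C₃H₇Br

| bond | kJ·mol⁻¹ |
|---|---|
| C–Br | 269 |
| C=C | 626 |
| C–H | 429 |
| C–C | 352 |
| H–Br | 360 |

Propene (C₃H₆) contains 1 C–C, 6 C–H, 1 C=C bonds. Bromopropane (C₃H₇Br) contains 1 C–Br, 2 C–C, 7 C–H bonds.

Bonds broken (reactants):
  C–C: 1 × 352 = 352
  C–H: 6 × 429 = 2574
  C=C: 1 × 626 = 626
  H–Br: 1 × 360 = 360
  Σ(broken) = 3912 kJ
Bonds formed (products):
  C–Br: 1 × 269 = 269
  C–C: 2 × 352 = 704
  C–H: 7 × 429 = 3003
  Σ(formed) = 3976 kJ
ΔH = Σ(broken) − Σ(formed) = 3912 − 3976 = −64 kJ

ΔH ≈ −64 kJ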